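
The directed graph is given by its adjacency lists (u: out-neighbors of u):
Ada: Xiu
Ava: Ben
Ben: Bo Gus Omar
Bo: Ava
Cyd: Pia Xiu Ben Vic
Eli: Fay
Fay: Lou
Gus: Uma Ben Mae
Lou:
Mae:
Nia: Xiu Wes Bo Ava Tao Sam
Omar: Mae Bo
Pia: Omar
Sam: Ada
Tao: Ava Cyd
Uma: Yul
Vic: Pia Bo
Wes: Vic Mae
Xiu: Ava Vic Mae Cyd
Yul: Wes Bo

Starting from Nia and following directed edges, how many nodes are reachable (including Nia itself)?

17

BFS from Nia visits: Nia, Xiu, Wes, Bo, Ava, Tao, Sam, Vic, Mae, Cyd, Ben, Ada, Pia, Gus, Omar, Uma, Yul
Reachable nodes: 17 of 20 total.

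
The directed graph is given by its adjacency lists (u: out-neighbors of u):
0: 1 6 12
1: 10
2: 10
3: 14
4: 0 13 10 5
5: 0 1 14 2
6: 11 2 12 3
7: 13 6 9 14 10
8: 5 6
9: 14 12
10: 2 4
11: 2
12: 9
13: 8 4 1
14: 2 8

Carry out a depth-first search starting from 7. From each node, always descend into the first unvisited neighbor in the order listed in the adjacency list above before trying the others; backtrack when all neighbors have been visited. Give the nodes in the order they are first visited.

7, 13, 8, 5, 0, 1, 10, 2, 4, 6, 11, 12, 9, 14, 3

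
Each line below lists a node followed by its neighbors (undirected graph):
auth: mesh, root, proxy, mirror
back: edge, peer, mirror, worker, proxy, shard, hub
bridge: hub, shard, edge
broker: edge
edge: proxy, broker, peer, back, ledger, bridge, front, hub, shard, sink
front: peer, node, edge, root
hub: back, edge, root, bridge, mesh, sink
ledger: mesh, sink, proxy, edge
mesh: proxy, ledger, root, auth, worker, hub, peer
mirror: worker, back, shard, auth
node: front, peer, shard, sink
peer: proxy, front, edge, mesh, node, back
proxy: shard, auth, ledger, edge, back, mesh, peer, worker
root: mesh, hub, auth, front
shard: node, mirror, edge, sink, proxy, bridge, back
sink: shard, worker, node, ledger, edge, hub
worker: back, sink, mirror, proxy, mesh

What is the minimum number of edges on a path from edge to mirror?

2

Level 0: edge
Level 1: back, bridge, broker, front, hub, ledger, peer, proxy, shard, sink
Level 2: auth, mesh, mirror, node, root, worker
mirror first appears at level 2.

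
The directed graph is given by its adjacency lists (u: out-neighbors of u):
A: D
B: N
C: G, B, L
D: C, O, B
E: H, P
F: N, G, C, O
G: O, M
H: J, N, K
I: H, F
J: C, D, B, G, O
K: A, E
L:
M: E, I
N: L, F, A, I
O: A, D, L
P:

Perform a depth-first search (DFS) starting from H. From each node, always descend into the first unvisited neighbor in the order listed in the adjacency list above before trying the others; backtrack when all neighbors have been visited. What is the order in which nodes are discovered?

Visit H
H → J
J → C
C → G
G → O
O → A
A → D
D → B
B → N
N → L
N → F
N → I
G → M
M → E
E → P
H → K

H → J → C → G → O → A → D → B → N → L → F → I → M → E → P → K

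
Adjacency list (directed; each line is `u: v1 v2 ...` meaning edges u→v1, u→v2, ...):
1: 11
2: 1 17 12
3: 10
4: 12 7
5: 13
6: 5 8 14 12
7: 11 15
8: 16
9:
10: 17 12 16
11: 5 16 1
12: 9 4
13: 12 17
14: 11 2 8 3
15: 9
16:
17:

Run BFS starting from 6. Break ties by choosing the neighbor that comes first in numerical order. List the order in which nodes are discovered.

6 -> 5 -> 8 -> 12 -> 14 -> 13 -> 16 -> 4 -> 9 -> 2 -> 3 -> 11 -> 17 -> 7 -> 1 -> 10 -> 15

Visit 6; enqueue 5, 8, 12, 14 → queue [5, 8, 12, 14]
Visit 5; enqueue 13 → queue [8, 12, 14, 13]
Visit 8; enqueue 16 → queue [12, 14, 13, 16]
Visit 12; enqueue 4, 9 → queue [14, 13, 16, 4, 9]
Visit 14; enqueue 2, 3, 11 → queue [13, 16, 4, 9, 2, 3, 11]
Visit 13; enqueue 17 → queue [16, 4, 9, 2, 3, 11, 17]
Visit 16 → queue [4, 9, 2, 3, 11, 17]
Visit 4; enqueue 7 → queue [9, 2, 3, 11, 17, 7]
Visit 9 → queue [2, 3, 11, 17, 7]
Visit 2; enqueue 1 → queue [3, 11, 17, 7, 1]
Visit 3; enqueue 10 → queue [11, 17, 7, 1, 10]
Visit 11 → queue [17, 7, 1, 10]
Visit 17 → queue [7, 1, 10]
Visit 7; enqueue 15 → queue [1, 10, 15]
Visit 1 → queue [10, 15]
Visit 10 → queue [15]
Visit 15 → queue []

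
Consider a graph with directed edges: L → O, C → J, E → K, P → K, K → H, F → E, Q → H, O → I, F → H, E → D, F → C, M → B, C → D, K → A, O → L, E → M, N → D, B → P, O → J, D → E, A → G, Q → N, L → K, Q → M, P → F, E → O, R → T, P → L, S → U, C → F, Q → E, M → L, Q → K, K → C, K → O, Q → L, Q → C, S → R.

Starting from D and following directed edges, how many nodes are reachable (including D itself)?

15

BFS from D visits: D, E, K, M, O, A, C, H, B, L, I, J, G, F, P
Reachable nodes: 15 of 21 total.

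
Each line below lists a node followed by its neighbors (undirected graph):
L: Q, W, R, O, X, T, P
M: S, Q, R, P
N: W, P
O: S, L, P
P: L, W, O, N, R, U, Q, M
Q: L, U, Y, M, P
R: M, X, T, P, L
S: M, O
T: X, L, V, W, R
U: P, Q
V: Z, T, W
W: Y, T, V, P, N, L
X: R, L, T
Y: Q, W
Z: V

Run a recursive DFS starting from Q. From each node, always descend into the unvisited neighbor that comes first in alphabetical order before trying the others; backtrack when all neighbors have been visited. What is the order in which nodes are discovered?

Q → L → O → P → M → R → T → V → W → N → Y → Z → X → S → U

Visit Q
Q → L
L → O
O → P
P → M
M → R
R → T
T → V
V → W
W → N
W → Y
V → Z
T → X
M → S
P → U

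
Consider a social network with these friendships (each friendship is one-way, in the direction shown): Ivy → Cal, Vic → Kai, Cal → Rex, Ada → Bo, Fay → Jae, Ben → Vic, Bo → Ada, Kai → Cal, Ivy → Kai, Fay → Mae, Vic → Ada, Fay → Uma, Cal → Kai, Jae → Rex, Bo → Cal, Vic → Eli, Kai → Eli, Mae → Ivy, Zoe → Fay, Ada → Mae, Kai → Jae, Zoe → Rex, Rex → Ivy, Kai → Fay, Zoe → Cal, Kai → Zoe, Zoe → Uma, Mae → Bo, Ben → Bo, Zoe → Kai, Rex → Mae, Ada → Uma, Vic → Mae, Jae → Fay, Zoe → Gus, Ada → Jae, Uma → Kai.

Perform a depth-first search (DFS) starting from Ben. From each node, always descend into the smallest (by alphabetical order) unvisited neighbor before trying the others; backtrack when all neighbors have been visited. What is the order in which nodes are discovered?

Ben, Bo, Ada, Jae, Fay, Mae, Ivy, Cal, Kai, Eli, Zoe, Gus, Rex, Uma, Vic

Visit Ben
Ben → Bo
Bo → Ada
Ada → Jae
Jae → Fay
Fay → Mae
Mae → Ivy
Ivy → Cal
Cal → Kai
Kai → Eli
Kai → Zoe
Zoe → Gus
Zoe → Rex
Zoe → Uma
Ben → Vic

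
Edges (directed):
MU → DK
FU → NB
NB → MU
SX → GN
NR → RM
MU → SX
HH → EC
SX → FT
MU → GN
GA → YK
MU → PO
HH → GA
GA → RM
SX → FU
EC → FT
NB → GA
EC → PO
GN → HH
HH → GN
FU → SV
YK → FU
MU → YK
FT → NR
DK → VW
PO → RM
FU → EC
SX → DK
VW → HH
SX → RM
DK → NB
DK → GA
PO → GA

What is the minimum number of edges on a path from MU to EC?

3

Level 0: MU
Level 1: DK, GN, PO, SX, YK
Level 2: FT, FU, GA, HH, NB, RM, VW
Level 3: EC, NR, SV
EC first appears at level 3.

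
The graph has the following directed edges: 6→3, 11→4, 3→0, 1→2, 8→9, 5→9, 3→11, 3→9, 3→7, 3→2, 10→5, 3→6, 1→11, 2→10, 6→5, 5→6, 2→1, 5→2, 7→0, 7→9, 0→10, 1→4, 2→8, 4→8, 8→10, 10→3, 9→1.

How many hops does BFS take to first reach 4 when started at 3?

Level 0: 3
Level 1: 0, 2, 6, 7, 9, 11
Level 2: 1, 4, 5, 8, 10
4 first appears at level 2.

2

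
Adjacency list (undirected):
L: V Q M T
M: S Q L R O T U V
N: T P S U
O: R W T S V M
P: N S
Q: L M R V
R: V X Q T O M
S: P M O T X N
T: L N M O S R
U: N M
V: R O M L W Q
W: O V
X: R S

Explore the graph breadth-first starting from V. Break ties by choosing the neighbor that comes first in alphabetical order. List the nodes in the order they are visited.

Visit V; enqueue L, M, O, Q, R, W → queue [L, M, O, Q, R, W]
Visit L; enqueue T → queue [M, O, Q, R, W, T]
Visit M; enqueue S, U → queue [O, Q, R, W, T, S, U]
Visit O → queue [Q, R, W, T, S, U]
Visit Q → queue [R, W, T, S, U]
Visit R; enqueue X → queue [W, T, S, U, X]
Visit W → queue [T, S, U, X]
Visit T; enqueue N → queue [S, U, X, N]
Visit S; enqueue P → queue [U, X, N, P]
Visit U → queue [X, N, P]
Visit X → queue [N, P]
Visit N → queue [P]
Visit P → queue []

V L M O Q R W T S U X N P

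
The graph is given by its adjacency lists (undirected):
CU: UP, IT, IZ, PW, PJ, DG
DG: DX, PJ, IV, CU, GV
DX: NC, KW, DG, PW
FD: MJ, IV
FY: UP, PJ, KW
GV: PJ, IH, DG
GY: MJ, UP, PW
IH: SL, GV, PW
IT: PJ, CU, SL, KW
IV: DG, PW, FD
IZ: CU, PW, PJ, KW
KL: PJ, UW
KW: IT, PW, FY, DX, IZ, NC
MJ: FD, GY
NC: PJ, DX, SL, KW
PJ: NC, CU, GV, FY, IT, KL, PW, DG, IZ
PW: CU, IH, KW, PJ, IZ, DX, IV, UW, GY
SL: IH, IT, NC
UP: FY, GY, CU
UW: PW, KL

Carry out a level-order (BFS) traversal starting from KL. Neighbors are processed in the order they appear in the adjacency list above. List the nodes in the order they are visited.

Visit KL; enqueue PJ, UW → queue [PJ, UW]
Visit PJ; enqueue NC, CU, GV, FY, IT, PW, DG, IZ → queue [UW, NC, CU, GV, FY, IT, PW, DG, IZ]
Visit UW → queue [NC, CU, GV, FY, IT, PW, DG, IZ]
Visit NC; enqueue DX, SL, KW → queue [CU, GV, FY, IT, PW, DG, IZ, DX, SL, KW]
Visit CU; enqueue UP → queue [GV, FY, IT, PW, DG, IZ, DX, SL, KW, UP]
Visit GV; enqueue IH → queue [FY, IT, PW, DG, IZ, DX, SL, KW, UP, IH]
Visit FY → queue [IT, PW, DG, IZ, DX, SL, KW, UP, IH]
Visit IT → queue [PW, DG, IZ, DX, SL, KW, UP, IH]
Visit PW; enqueue IV, GY → queue [DG, IZ, DX, SL, KW, UP, IH, IV, GY]
Visit DG → queue [IZ, DX, SL, KW, UP, IH, IV, GY]
Visit IZ → queue [DX, SL, KW, UP, IH, IV, GY]
Visit DX → queue [SL, KW, UP, IH, IV, GY]
Visit SL → queue [KW, UP, IH, IV, GY]
Visit KW → queue [UP, IH, IV, GY]
Visit UP → queue [IH, IV, GY]
Visit IH → queue [IV, GY]
Visit IV; enqueue FD → queue [GY, FD]
Visit GY; enqueue MJ → queue [FD, MJ]
Visit FD → queue [MJ]
Visit MJ → queue []

KL, PJ, UW, NC, CU, GV, FY, IT, PW, DG, IZ, DX, SL, KW, UP, IH, IV, GY, FD, MJ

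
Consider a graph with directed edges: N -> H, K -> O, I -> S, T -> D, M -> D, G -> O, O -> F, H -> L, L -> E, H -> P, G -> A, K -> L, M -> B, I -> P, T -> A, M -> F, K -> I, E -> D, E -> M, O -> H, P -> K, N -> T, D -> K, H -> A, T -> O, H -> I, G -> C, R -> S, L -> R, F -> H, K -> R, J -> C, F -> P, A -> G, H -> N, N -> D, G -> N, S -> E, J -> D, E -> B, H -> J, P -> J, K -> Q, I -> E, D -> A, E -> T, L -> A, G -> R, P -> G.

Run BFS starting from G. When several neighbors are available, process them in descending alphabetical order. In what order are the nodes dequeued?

G R O N C A S H F T D E P L J I K M B Q

Visit G; enqueue R, O, N, C, A → queue [R, O, N, C, A]
Visit R; enqueue S → queue [O, N, C, A, S]
Visit O; enqueue H, F → queue [N, C, A, S, H, F]
Visit N; enqueue T, D → queue [C, A, S, H, F, T, D]
Visit C → queue [A, S, H, F, T, D]
Visit A → queue [S, H, F, T, D]
Visit S; enqueue E → queue [H, F, T, D, E]
Visit H; enqueue P, L, J, I → queue [F, T, D, E, P, L, J, I]
Visit F → queue [T, D, E, P, L, J, I]
Visit T → queue [D, E, P, L, J, I]
Visit D; enqueue K → queue [E, P, L, J, I, K]
Visit E; enqueue M, B → queue [P, L, J, I, K, M, B]
Visit P → queue [L, J, I, K, M, B]
Visit L → queue [J, I, K, M, B]
Visit J → queue [I, K, M, B]
Visit I → queue [K, M, B]
Visit K; enqueue Q → queue [M, B, Q]
Visit M → queue [B, Q]
Visit B → queue [Q]
Visit Q → queue []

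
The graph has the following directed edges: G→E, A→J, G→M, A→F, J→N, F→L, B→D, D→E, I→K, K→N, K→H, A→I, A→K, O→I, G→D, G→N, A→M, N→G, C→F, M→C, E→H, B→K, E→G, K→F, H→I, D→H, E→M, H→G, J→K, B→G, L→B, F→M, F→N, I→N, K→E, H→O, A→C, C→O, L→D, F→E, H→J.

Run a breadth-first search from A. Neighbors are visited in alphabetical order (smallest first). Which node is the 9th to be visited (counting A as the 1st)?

E

Visit A; enqueue C, F, I, J, K, M → queue [C, F, I, J, K, M]
Visit C; enqueue O → queue [F, I, J, K, M, O]
Visit F; enqueue E, L, N → queue [I, J, K, M, O, E, L, N]
Visit I → queue [J, K, M, O, E, L, N]
Visit J → queue [K, M, O, E, L, N]
Visit K; enqueue H → queue [M, O, E, L, N, H]
Visit M → queue [O, E, L, N, H]
Visit O → queue [E, L, N, H]
Visit E; enqueue G → queue [L, N, H, G]
Visit L; enqueue B, D → queue [N, H, G, B, D]
Visit N → queue [H, G, B, D]
Visit H → queue [G, B, D]
Visit G → queue [B, D]
Visit B → queue [D]
Visit D → queue []

Visit order: A, C, F, I, J, K, M, O, E, L, N, H, G, B, D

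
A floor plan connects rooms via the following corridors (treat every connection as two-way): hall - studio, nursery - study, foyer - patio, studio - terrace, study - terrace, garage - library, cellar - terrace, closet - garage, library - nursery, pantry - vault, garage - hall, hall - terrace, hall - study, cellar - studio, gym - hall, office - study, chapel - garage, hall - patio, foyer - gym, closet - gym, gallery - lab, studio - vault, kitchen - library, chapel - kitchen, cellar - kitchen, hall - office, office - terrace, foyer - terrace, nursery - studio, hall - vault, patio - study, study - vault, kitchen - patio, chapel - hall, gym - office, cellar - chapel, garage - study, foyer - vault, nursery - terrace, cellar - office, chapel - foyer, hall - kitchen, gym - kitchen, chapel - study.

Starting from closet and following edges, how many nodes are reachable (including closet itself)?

17

BFS from closet visits: closet, garage, gym, chapel, hall, library, study, foyer, kitchen, office, cellar, patio, studio, terrace, vault, nursery, pantry
Reachable nodes: 17 of 19 total.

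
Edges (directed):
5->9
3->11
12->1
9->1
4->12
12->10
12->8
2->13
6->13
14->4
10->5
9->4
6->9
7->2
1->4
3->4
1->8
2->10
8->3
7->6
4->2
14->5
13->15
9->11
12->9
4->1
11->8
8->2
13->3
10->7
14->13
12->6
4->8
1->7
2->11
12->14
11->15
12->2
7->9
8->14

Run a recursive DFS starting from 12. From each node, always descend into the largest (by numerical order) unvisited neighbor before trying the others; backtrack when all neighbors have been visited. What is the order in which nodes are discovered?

Visit 12
12 → 14
14 → 13
13 → 15
13 → 3
3 → 11
11 → 8
8 → 2
2 → 10
10 → 7
7 → 9
9 → 4
4 → 1
7 → 6
10 → 5

12, 14, 13, 15, 3, 11, 8, 2, 10, 7, 9, 4, 1, 6, 5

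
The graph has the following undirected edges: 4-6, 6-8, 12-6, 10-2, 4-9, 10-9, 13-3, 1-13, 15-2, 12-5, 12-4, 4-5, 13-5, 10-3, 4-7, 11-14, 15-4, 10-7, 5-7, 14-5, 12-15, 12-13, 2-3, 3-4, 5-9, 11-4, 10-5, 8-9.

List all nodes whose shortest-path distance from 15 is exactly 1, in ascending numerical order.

2, 4, 12

Level 0: 15
Level 1: 2, 4, 12
Level 2: 3, 5, 6, 7, 9, 10, 11, 13
Level 3: 1, 8, 14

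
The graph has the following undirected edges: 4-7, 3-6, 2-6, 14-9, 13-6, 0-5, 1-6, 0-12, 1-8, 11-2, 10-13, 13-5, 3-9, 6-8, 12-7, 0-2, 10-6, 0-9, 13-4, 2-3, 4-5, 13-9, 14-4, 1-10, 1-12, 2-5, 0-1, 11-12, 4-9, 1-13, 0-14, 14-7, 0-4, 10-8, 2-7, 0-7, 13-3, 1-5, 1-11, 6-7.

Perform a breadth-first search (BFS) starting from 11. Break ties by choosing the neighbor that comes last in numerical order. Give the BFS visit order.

11 12 2 1 7 0 6 5 3 13 10 8 14 4 9

Visit 11; enqueue 12, 2, 1 → queue [12, 2, 1]
Visit 12; enqueue 7, 0 → queue [2, 1, 7, 0]
Visit 2; enqueue 6, 5, 3 → queue [1, 7, 0, 6, 5, 3]
Visit 1; enqueue 13, 10, 8 → queue [7, 0, 6, 5, 3, 13, 10, 8]
Visit 7; enqueue 14, 4 → queue [0, 6, 5, 3, 13, 10, 8, 14, 4]
Visit 0; enqueue 9 → queue [6, 5, 3, 13, 10, 8, 14, 4, 9]
Visit 6 → queue [5, 3, 13, 10, 8, 14, 4, 9]
Visit 5 → queue [3, 13, 10, 8, 14, 4, 9]
Visit 3 → queue [13, 10, 8, 14, 4, 9]
Visit 13 → queue [10, 8, 14, 4, 9]
Visit 10 → queue [8, 14, 4, 9]
Visit 8 → queue [14, 4, 9]
Visit 14 → queue [4, 9]
Visit 4 → queue [9]
Visit 9 → queue []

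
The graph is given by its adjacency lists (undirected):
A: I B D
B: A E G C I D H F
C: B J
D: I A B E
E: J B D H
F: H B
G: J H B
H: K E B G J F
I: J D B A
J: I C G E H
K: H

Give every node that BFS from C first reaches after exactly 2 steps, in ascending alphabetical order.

A, D, E, F, G, H, I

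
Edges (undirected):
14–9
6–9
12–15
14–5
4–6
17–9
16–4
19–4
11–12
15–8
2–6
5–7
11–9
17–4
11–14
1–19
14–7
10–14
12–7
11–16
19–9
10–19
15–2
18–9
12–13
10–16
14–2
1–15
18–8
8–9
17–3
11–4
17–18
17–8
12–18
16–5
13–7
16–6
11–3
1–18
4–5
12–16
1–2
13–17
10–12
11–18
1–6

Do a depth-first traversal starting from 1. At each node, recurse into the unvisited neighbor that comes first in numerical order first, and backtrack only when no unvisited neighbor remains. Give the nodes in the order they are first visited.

Visit 1
1 → 2
2 → 6
6 → 4
4 → 5
5 → 7
7 → 12
12 → 10
10 → 14
14 → 9
9 → 8
8 → 15
8 → 17
17 → 3
3 → 11
11 → 16
11 → 18
17 → 13
9 → 19

1 → 2 → 6 → 4 → 5 → 7 → 12 → 10 → 14 → 9 → 8 → 15 → 17 → 3 → 11 → 16 → 18 → 13 → 19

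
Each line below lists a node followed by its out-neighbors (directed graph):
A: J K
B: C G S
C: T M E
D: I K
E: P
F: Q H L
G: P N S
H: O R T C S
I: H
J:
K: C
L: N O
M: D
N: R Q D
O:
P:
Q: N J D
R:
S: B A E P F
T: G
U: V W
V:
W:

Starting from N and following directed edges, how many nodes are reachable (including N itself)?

BFS from N visits: N, R, Q, D, J, K, I, C, H, T, M, E, S, O, G, P, F, B, A, L
Reachable nodes: 20 of 23 total.

20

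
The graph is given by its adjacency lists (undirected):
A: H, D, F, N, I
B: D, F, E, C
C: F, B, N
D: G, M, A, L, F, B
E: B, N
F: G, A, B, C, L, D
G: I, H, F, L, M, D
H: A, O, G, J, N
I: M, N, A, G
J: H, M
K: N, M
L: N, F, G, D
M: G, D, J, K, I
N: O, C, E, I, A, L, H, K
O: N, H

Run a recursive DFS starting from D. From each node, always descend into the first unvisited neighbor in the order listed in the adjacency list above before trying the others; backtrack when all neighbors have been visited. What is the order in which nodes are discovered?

D, G, I, M, J, H, A, F, B, E, N, O, C, L, K

Visit D
D → G
G → I
I → M
M → J
J → H
H → A
A → F
F → B
B → E
E → N
N → O
N → C
N → L
N → K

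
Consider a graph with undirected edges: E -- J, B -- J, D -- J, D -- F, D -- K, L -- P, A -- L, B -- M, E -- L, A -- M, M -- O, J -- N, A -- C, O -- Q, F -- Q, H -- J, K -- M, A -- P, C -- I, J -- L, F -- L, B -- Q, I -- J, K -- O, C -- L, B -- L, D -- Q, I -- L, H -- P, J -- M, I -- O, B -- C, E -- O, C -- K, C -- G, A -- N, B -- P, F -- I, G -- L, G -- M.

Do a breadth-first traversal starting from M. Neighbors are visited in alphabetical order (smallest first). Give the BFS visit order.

Visit M; enqueue A, B, G, J, K, O → queue [A, B, G, J, K, O]
Visit A; enqueue C, L, N, P → queue [B, G, J, K, O, C, L, N, P]
Visit B; enqueue Q → queue [G, J, K, O, C, L, N, P, Q]
Visit G → queue [J, K, O, C, L, N, P, Q]
Visit J; enqueue D, E, H, I → queue [K, O, C, L, N, P, Q, D, E, H, I]
Visit K → queue [O, C, L, N, P, Q, D, E, H, I]
Visit O → queue [C, L, N, P, Q, D, E, H, I]
Visit C → queue [L, N, P, Q, D, E, H, I]
Visit L; enqueue F → queue [N, P, Q, D, E, H, I, F]
Visit N → queue [P, Q, D, E, H, I, F]
Visit P → queue [Q, D, E, H, I, F]
Visit Q → queue [D, E, H, I, F]
Visit D → queue [E, H, I, F]
Visit E → queue [H, I, F]
Visit H → queue [I, F]
Visit I → queue [F]
Visit F → queue []

M, A, B, G, J, K, O, C, L, N, P, Q, D, E, H, I, F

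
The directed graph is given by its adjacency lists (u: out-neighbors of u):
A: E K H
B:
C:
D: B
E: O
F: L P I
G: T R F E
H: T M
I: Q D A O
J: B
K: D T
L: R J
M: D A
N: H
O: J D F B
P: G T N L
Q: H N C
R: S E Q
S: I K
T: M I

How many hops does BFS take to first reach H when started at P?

2

Level 0: P
Level 1: G, L, N, T
Level 2: E, F, H, I, J, M, R
Level 3: A, B, D, O, Q, S
Level 4: C, K
H first appears at level 2.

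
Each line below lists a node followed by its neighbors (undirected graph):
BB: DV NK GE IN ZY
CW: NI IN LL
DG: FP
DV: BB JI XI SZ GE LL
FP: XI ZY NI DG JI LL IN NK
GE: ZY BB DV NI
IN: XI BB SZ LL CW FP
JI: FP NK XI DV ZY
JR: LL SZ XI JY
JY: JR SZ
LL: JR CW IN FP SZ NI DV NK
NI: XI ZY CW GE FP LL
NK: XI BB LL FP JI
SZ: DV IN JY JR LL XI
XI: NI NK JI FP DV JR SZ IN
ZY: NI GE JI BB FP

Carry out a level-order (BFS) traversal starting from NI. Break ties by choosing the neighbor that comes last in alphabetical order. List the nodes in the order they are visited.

Visit NI; enqueue ZY, XI, LL, GE, FP, CW → queue [ZY, XI, LL, GE, FP, CW]
Visit ZY; enqueue JI, BB → queue [XI, LL, GE, FP, CW, JI, BB]
Visit XI; enqueue SZ, NK, JR, IN, DV → queue [LL, GE, FP, CW, JI, BB, SZ, NK, JR, IN, DV]
Visit LL → queue [GE, FP, CW, JI, BB, SZ, NK, JR, IN, DV]
Visit GE → queue [FP, CW, JI, BB, SZ, NK, JR, IN, DV]
Visit FP; enqueue DG → queue [CW, JI, BB, SZ, NK, JR, IN, DV, DG]
Visit CW → queue [JI, BB, SZ, NK, JR, IN, DV, DG]
Visit JI → queue [BB, SZ, NK, JR, IN, DV, DG]
Visit BB → queue [SZ, NK, JR, IN, DV, DG]
Visit SZ; enqueue JY → queue [NK, JR, IN, DV, DG, JY]
Visit NK → queue [JR, IN, DV, DG, JY]
Visit JR → queue [IN, DV, DG, JY]
Visit IN → queue [DV, DG, JY]
Visit DV → queue [DG, JY]
Visit DG → queue [JY]
Visit JY → queue []

NI, ZY, XI, LL, GE, FP, CW, JI, BB, SZ, NK, JR, IN, DV, DG, JY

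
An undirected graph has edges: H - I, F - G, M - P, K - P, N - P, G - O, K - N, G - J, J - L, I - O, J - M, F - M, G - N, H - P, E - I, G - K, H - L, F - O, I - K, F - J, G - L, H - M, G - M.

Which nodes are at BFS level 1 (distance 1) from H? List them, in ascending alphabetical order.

Level 0: H
Level 1: I, L, M, P
Level 2: E, F, G, J, K, N, O

I, L, M, P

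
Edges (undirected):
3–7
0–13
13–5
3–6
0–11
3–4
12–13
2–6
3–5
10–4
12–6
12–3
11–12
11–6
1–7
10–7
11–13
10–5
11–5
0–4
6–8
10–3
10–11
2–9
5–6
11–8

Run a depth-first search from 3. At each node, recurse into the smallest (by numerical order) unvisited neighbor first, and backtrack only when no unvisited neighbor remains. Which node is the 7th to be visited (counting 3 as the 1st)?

2

Visit 3
3 → 4
4 → 0
0 → 11
11 → 5
5 → 6
6 → 2
2 → 9
6 → 8
6 → 12
12 → 13
5 → 10
10 → 7
7 → 1

Visit order: 3, 4, 0, 11, 5, 6, 2, 9, 8, 12, 13, 10, 7, 1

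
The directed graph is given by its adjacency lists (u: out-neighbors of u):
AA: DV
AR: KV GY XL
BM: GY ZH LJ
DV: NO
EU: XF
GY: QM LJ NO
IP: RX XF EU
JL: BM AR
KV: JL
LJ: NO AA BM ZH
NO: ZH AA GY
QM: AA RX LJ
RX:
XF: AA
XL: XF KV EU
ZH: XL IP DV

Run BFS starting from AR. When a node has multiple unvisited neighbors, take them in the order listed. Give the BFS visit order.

Visit AR; enqueue KV, GY, XL → queue [KV, GY, XL]
Visit KV; enqueue JL → queue [GY, XL, JL]
Visit GY; enqueue QM, LJ, NO → queue [XL, JL, QM, LJ, NO]
Visit XL; enqueue XF, EU → queue [JL, QM, LJ, NO, XF, EU]
Visit JL; enqueue BM → queue [QM, LJ, NO, XF, EU, BM]
Visit QM; enqueue AA, RX → queue [LJ, NO, XF, EU, BM, AA, RX]
Visit LJ; enqueue ZH → queue [NO, XF, EU, BM, AA, RX, ZH]
Visit NO → queue [XF, EU, BM, AA, RX, ZH]
Visit XF → queue [EU, BM, AA, RX, ZH]
Visit EU → queue [BM, AA, RX, ZH]
Visit BM → queue [AA, RX, ZH]
Visit AA; enqueue DV → queue [RX, ZH, DV]
Visit RX → queue [ZH, DV]
Visit ZH; enqueue IP → queue [DV, IP]
Visit DV → queue [IP]
Visit IP → queue []

AR → KV → GY → XL → JL → QM → LJ → NO → XF → EU → BM → AA → RX → ZH → DV → IP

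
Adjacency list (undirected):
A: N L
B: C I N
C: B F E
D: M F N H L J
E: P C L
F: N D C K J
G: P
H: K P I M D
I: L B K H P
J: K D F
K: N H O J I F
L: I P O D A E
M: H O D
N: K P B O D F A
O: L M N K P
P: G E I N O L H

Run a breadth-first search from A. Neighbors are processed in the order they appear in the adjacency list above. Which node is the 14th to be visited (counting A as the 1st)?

G

Visit A; enqueue N, L → queue [N, L]
Visit N; enqueue K, P, B, O, D, F → queue [L, K, P, B, O, D, F]
Visit L; enqueue I, E → queue [K, P, B, O, D, F, I, E]
Visit K; enqueue H, J → queue [P, B, O, D, F, I, E, H, J]
Visit P; enqueue G → queue [B, O, D, F, I, E, H, J, G]
Visit B; enqueue C → queue [O, D, F, I, E, H, J, G, C]
Visit O; enqueue M → queue [D, F, I, E, H, J, G, C, M]
Visit D → queue [F, I, E, H, J, G, C, M]
Visit F → queue [I, E, H, J, G, C, M]
Visit I → queue [E, H, J, G, C, M]
Visit E → queue [H, J, G, C, M]
Visit H → queue [J, G, C, M]
Visit J → queue [G, C, M]
Visit G → queue [C, M]
Visit C → queue [M]
Visit M → queue []

Visit order: A, N, L, K, P, B, O, D, F, I, E, H, J, G, C, M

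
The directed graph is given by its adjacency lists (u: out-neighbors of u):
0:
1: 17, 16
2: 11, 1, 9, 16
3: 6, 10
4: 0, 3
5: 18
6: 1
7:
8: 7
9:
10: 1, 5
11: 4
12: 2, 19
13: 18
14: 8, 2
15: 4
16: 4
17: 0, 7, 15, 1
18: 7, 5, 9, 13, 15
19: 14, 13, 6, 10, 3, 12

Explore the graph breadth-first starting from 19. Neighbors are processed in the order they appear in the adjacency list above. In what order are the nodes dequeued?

19 → 14 → 13 → 6 → 10 → 3 → 12 → 8 → 2 → 18 → 1 → 5 → 7 → 11 → 9 → 16 → 15 → 17 → 4 → 0

Visit 19; enqueue 14, 13, 6, 10, 3, 12 → queue [14, 13, 6, 10, 3, 12]
Visit 14; enqueue 8, 2 → queue [13, 6, 10, 3, 12, 8, 2]
Visit 13; enqueue 18 → queue [6, 10, 3, 12, 8, 2, 18]
Visit 6; enqueue 1 → queue [10, 3, 12, 8, 2, 18, 1]
Visit 10; enqueue 5 → queue [3, 12, 8, 2, 18, 1, 5]
Visit 3 → queue [12, 8, 2, 18, 1, 5]
Visit 12 → queue [8, 2, 18, 1, 5]
Visit 8; enqueue 7 → queue [2, 18, 1, 5, 7]
Visit 2; enqueue 11, 9, 16 → queue [18, 1, 5, 7, 11, 9, 16]
Visit 18; enqueue 15 → queue [1, 5, 7, 11, 9, 16, 15]
Visit 1; enqueue 17 → queue [5, 7, 11, 9, 16, 15, 17]
Visit 5 → queue [7, 11, 9, 16, 15, 17]
Visit 7 → queue [11, 9, 16, 15, 17]
Visit 11; enqueue 4 → queue [9, 16, 15, 17, 4]
Visit 9 → queue [16, 15, 17, 4]
Visit 16 → queue [15, 17, 4]
Visit 15 → queue [17, 4]
Visit 17; enqueue 0 → queue [4, 0]
Visit 4 → queue [0]
Visit 0 → queue []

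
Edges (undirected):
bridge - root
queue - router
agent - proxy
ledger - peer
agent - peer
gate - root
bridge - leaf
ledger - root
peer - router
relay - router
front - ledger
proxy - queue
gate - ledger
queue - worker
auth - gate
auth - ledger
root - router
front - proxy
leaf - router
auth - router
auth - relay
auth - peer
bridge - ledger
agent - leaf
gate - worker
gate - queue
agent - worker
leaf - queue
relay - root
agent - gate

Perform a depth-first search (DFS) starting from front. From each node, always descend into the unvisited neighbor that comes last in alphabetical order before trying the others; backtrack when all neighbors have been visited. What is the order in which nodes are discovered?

Visit front
front → proxy
proxy → queue
queue → worker
worker → gate
gate → root
root → router
router → relay
relay → auth
auth → peer
peer → ledger
ledger → bridge
bridge → leaf
leaf → agent

front, proxy, queue, worker, gate, root, router, relay, auth, peer, ledger, bridge, leaf, agent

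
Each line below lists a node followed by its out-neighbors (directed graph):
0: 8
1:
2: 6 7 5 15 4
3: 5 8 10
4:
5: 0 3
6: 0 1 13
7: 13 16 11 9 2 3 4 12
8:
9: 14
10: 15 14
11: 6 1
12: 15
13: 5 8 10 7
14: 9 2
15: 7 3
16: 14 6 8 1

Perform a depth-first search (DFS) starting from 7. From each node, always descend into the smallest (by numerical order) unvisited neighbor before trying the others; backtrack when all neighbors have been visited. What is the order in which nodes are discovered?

7, 2, 4, 5, 0, 8, 3, 10, 14, 9, 15, 6, 1, 13, 11, 12, 16

Visit 7
7 → 2
2 → 4
2 → 5
5 → 0
0 → 8
5 → 3
3 → 10
10 → 14
14 → 9
10 → 15
2 → 6
6 → 1
6 → 13
7 → 11
7 → 12
7 → 16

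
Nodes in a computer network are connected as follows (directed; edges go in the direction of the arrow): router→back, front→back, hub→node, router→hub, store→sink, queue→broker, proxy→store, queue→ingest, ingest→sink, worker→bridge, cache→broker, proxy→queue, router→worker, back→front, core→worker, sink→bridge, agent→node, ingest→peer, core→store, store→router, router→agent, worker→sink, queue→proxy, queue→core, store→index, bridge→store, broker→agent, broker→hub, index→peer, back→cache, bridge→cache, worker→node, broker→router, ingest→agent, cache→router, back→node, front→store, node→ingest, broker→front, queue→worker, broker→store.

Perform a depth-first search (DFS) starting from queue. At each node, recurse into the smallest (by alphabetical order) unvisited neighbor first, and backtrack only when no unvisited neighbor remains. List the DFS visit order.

Visit queue
queue → broker
broker → agent
agent → node
node → ingest
ingest → peer
ingest → sink
sink → bridge
bridge → cache
cache → router
router → back
back → front
front → store
store → index
router → hub
router → worker
queue → core
queue → proxy

queue, broker, agent, node, ingest, peer, sink, bridge, cache, router, back, front, store, index, hub, worker, core, proxy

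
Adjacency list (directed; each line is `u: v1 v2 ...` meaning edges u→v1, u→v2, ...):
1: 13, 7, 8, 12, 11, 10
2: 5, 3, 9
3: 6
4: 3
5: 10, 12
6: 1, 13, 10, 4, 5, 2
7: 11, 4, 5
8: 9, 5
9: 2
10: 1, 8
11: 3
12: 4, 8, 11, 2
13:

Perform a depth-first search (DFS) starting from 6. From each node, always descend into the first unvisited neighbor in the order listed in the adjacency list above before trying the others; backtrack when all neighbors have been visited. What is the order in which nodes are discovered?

6 → 1 → 13 → 7 → 11 → 3 → 4 → 5 → 10 → 8 → 9 → 2 → 12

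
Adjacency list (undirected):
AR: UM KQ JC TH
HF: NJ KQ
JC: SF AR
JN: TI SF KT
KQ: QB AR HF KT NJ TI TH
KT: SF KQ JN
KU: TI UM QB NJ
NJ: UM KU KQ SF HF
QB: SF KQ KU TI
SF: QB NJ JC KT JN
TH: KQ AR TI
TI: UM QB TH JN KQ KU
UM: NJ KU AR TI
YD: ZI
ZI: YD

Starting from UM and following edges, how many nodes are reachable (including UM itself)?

BFS from UM visits: UM, AR, KU, NJ, TI, JC, KQ, TH, QB, HF, SF, JN, KT
Reachable nodes: 13 of 15 total.

13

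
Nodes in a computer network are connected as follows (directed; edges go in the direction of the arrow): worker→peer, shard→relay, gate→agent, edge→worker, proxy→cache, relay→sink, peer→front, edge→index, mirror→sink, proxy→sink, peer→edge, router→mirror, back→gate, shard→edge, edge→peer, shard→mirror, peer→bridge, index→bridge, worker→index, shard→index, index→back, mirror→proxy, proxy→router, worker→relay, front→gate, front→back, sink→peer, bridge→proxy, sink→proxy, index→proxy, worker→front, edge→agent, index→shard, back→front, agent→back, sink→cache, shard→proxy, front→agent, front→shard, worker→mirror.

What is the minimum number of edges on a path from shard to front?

3

Level 0: shard
Level 1: edge, index, mirror, proxy, relay
Level 2: agent, back, bridge, cache, peer, router, sink, worker
Level 3: front, gate
front first appears at level 3.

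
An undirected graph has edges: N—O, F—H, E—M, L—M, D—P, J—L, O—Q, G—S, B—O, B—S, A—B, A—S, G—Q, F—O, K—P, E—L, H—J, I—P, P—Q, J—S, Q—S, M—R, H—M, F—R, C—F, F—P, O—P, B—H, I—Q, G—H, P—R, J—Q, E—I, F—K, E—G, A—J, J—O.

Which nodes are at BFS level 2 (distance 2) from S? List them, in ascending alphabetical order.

E, H, I, L, O, P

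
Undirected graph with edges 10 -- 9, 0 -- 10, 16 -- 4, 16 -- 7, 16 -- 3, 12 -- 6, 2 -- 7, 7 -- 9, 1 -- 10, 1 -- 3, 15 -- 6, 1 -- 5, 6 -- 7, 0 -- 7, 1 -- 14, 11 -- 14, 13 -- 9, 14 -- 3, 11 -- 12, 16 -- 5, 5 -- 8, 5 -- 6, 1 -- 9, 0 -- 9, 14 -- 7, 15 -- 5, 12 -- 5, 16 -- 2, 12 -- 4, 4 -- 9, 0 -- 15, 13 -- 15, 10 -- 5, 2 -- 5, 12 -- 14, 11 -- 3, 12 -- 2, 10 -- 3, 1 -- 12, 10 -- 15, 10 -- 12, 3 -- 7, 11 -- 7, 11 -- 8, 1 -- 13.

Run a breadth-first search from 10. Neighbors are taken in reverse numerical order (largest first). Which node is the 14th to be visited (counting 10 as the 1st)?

2

Visit 10; enqueue 15, 12, 9, 5, 3, 1, 0 → queue [15, 12, 9, 5, 3, 1, 0]
Visit 15; enqueue 13, 6 → queue [12, 9, 5, 3, 1, 0, 13, 6]
Visit 12; enqueue 14, 11, 4, 2 → queue [9, 5, 3, 1, 0, 13, 6, 14, 11, 4, 2]
Visit 9; enqueue 7 → queue [5, 3, 1, 0, 13, 6, 14, 11, 4, 2, 7]
Visit 5; enqueue 16, 8 → queue [3, 1, 0, 13, 6, 14, 11, 4, 2, 7, 16, 8]
Visit 3 → queue [1, 0, 13, 6, 14, 11, 4, 2, 7, 16, 8]
Visit 1 → queue [0, 13, 6, 14, 11, 4, 2, 7, 16, 8]
Visit 0 → queue [13, 6, 14, 11, 4, 2, 7, 16, 8]
Visit 13 → queue [6, 14, 11, 4, 2, 7, 16, 8]
Visit 6 → queue [14, 11, 4, 2, 7, 16, 8]
Visit 14 → queue [11, 4, 2, 7, 16, 8]
Visit 11 → queue [4, 2, 7, 16, 8]
Visit 4 → queue [2, 7, 16, 8]
Visit 2 → queue [7, 16, 8]
Visit 7 → queue [16, 8]
Visit 16 → queue [8]
Visit 8 → queue []

Visit order: 10, 15, 12, 9, 5, 3, 1, 0, 13, 6, 14, 11, 4, 2, 7, 16, 8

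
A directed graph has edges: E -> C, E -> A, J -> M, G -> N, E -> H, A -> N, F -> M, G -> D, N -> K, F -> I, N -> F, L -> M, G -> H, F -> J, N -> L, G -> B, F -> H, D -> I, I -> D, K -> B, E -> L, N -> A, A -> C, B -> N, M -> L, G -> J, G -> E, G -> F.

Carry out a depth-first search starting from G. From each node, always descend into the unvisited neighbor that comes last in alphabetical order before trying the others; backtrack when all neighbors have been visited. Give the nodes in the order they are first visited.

Visit G
G → N
N → L
L → M
N → K
K → B
N → F
F → J
F → I
I → D
F → H
N → A
A → C
G → E

G, N, L, M, K, B, F, J, I, D, H, A, C, E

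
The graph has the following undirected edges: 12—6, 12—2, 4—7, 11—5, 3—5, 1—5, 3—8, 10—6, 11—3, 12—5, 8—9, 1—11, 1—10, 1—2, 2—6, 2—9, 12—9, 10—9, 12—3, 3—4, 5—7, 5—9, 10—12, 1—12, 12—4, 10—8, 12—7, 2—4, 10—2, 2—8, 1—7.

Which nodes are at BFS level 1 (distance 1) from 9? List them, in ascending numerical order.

2, 5, 8, 10, 12

Level 0: 9
Level 1: 2, 5, 8, 10, 12
Level 2: 1, 3, 4, 6, 7, 11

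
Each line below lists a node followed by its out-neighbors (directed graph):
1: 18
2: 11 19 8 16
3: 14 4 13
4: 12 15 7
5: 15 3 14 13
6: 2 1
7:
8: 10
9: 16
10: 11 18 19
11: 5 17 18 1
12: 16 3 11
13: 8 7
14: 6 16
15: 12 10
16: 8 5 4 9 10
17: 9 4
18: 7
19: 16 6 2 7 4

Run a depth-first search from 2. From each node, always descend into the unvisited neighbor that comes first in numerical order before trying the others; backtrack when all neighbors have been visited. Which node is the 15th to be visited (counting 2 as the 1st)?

13

Visit 2
2 → 8
8 → 10
10 → 11
11 → 1
1 → 18
18 → 7
11 → 5
5 → 3
3 → 4
4 → 12
12 → 16
16 → 9
4 → 15
3 → 13
3 → 14
14 → 6
11 → 17
10 → 19

Visit order: 2, 8, 10, 11, 1, 18, 7, 5, 3, 4, 12, 16, 9, 15, 13, 14, 6, 17, 19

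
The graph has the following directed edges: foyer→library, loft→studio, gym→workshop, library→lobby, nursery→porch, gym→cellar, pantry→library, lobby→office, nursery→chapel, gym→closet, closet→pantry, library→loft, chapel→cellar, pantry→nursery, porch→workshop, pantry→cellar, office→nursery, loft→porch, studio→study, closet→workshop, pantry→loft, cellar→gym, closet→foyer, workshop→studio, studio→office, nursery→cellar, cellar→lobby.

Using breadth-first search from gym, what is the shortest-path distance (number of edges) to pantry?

2

Level 0: gym
Level 1: cellar, closet, workshop
Level 2: foyer, lobby, pantry, studio
Level 3: library, loft, nursery, office, study
Level 4: chapel, porch
pantry first appears at level 2.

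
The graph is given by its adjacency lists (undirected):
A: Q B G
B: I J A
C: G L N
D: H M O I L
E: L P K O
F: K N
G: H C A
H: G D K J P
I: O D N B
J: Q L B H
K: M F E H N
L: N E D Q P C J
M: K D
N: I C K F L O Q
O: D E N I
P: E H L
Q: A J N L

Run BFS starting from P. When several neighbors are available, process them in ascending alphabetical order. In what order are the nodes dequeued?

P E H L K O D G J C N Q F M I A B

Visit P; enqueue E, H, L → queue [E, H, L]
Visit E; enqueue K, O → queue [H, L, K, O]
Visit H; enqueue D, G, J → queue [L, K, O, D, G, J]
Visit L; enqueue C, N, Q → queue [K, O, D, G, J, C, N, Q]
Visit K; enqueue F, M → queue [O, D, G, J, C, N, Q, F, M]
Visit O; enqueue I → queue [D, G, J, C, N, Q, F, M, I]
Visit D → queue [G, J, C, N, Q, F, M, I]
Visit G; enqueue A → queue [J, C, N, Q, F, M, I, A]
Visit J; enqueue B → queue [C, N, Q, F, M, I, A, B]
Visit C → queue [N, Q, F, M, I, A, B]
Visit N → queue [Q, F, M, I, A, B]
Visit Q → queue [F, M, I, A, B]
Visit F → queue [M, I, A, B]
Visit M → queue [I, A, B]
Visit I → queue [A, B]
Visit A → queue [B]
Visit B → queue []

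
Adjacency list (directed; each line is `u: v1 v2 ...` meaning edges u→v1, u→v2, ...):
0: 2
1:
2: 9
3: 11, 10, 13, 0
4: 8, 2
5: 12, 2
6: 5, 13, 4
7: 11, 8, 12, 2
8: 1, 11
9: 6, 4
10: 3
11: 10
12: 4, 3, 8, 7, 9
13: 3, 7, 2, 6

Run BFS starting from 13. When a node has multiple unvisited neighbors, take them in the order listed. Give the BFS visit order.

13, 3, 7, 2, 6, 11, 10, 0, 8, 12, 9, 5, 4, 1

Visit 13; enqueue 3, 7, 2, 6 → queue [3, 7, 2, 6]
Visit 3; enqueue 11, 10, 0 → queue [7, 2, 6, 11, 10, 0]
Visit 7; enqueue 8, 12 → queue [2, 6, 11, 10, 0, 8, 12]
Visit 2; enqueue 9 → queue [6, 11, 10, 0, 8, 12, 9]
Visit 6; enqueue 5, 4 → queue [11, 10, 0, 8, 12, 9, 5, 4]
Visit 11 → queue [10, 0, 8, 12, 9, 5, 4]
Visit 10 → queue [0, 8, 12, 9, 5, 4]
Visit 0 → queue [8, 12, 9, 5, 4]
Visit 8; enqueue 1 → queue [12, 9, 5, 4, 1]
Visit 12 → queue [9, 5, 4, 1]
Visit 9 → queue [5, 4, 1]
Visit 5 → queue [4, 1]
Visit 4 → queue [1]
Visit 1 → queue []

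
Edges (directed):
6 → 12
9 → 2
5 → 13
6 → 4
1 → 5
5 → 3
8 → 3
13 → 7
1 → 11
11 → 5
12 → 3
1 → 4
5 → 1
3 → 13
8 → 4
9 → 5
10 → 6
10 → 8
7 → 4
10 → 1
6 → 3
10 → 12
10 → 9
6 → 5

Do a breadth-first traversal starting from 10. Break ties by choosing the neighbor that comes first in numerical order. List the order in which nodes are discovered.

10, 1, 6, 8, 9, 12, 4, 5, 11, 3, 2, 13, 7

Visit 10; enqueue 1, 6, 8, 9, 12 → queue [1, 6, 8, 9, 12]
Visit 1; enqueue 4, 5, 11 → queue [6, 8, 9, 12, 4, 5, 11]
Visit 6; enqueue 3 → queue [8, 9, 12, 4, 5, 11, 3]
Visit 8 → queue [9, 12, 4, 5, 11, 3]
Visit 9; enqueue 2 → queue [12, 4, 5, 11, 3, 2]
Visit 12 → queue [4, 5, 11, 3, 2]
Visit 4 → queue [5, 11, 3, 2]
Visit 5; enqueue 13 → queue [11, 3, 2, 13]
Visit 11 → queue [3, 2, 13]
Visit 3 → queue [2, 13]
Visit 2 → queue [13]
Visit 13; enqueue 7 → queue [7]
Visit 7 → queue []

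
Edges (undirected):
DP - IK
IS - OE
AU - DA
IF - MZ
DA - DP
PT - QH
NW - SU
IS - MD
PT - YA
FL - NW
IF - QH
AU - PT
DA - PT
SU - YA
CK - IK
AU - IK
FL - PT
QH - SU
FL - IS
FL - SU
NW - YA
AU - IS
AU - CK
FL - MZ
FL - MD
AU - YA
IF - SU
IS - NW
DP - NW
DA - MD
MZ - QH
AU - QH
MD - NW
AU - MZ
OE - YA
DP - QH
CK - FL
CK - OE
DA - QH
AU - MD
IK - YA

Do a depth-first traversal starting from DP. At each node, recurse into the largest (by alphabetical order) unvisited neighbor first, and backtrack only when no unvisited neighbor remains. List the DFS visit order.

DP -> QH -> SU -> YA -> PT -> FL -> NW -> MD -> IS -> OE -> CK -> IK -> AU -> MZ -> IF -> DA

Visit DP
DP → QH
QH → SU
SU → YA
YA → PT
PT → FL
FL → NW
NW → MD
MD → IS
IS → OE
OE → CK
CK → IK
IK → AU
AU → MZ
MZ → IF
AU → DA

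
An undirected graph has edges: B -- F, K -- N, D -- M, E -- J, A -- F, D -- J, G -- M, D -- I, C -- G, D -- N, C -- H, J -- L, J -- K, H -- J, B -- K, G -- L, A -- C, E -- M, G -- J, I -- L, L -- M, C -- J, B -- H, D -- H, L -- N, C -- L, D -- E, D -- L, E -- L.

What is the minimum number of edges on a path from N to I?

2

Level 0: N
Level 1: D, K, L
Level 2: B, C, E, G, H, I, J, M
Level 3: A, F
I first appears at level 2.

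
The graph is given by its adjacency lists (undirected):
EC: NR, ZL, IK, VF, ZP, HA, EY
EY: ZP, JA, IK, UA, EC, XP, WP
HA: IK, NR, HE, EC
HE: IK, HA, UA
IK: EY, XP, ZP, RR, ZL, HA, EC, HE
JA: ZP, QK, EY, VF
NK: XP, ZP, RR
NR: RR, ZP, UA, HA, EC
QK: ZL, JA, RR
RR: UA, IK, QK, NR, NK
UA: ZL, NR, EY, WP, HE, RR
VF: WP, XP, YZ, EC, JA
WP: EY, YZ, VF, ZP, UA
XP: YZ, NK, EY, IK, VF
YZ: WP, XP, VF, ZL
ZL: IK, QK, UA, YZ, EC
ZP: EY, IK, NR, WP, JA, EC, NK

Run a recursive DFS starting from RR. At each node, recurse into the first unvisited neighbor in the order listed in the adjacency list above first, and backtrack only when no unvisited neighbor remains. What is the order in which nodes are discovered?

Visit RR
RR → UA
UA → ZL
ZL → IK
IK → EY
EY → ZP
ZP → NR
NR → HA
HA → HE
HA → EC
EC → VF
VF → WP
WP → YZ
YZ → XP
XP → NK
VF → JA
JA → QK

RR, UA, ZL, IK, EY, ZP, NR, HA, HE, EC, VF, WP, YZ, XP, NK, JA, QK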